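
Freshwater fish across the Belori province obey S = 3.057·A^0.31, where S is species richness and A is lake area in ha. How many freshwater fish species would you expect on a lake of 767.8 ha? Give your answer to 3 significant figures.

24.0

S = 3.057 × 767.8^0.31 = 3.057 × 7.842 ≈ 23.97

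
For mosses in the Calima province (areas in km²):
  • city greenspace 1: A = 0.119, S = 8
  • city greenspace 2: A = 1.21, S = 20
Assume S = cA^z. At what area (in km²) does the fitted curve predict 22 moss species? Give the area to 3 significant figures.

1.54 km²

z = ln(20/8) / ln(1.21/0.119) = 0.9163 / 2.3193 = 0.3951
c = 8 / 0.119^0.3951 = 8 / 0.4313 = 18.55
A = (22/18.55)^(1/0.3951) ⇒ ln A = ln(1.186)/0.3951 = 0.4319
A = e^0.4319 ≈ 1.54 km²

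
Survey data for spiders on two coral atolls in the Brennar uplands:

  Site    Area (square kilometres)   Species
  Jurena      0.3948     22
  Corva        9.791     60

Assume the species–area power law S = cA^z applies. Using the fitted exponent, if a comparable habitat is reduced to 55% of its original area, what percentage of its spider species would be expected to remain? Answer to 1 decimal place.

83.0%

z = ln(60/22) / ln(9.791/0.3948) = 1.0033 / 3.2108 = 0.3125
S_new/S_old = (A_new/A_old)^z = 0.55^0.3125 = exp(0.3125 × -0.5978) = 0.8296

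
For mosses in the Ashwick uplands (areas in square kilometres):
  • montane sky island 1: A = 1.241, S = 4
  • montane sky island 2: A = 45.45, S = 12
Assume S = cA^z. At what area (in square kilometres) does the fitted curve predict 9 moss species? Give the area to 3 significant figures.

17.7 square kilometres

z = ln(12/4) / ln(45.45/1.241) = 1.0986 / 3.6007 = 0.3051
c = 4 / 1.241^0.3051 = 4 / 1.068 = 3.745
A = (9/3.745)^(1/0.3051) ⇒ ln A = ln(2.403)/0.3051 = 2.8737
A = e^2.8737 ≈ 17.7 square kilometres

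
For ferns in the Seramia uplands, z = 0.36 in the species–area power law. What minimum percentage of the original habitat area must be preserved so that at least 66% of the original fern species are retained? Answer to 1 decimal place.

31.5%

Need (A_new/A_old)^0.36 = 0.66, so A_new/A_old = 0.66^(1/0.36) = 0.66^2.778
ln(A_new/A_old) = ln 0.66 / 0.36 = -0.4155 / 0.36 = -1.1542
A_new/A_old = e^-1.1542 ≈ 0.3153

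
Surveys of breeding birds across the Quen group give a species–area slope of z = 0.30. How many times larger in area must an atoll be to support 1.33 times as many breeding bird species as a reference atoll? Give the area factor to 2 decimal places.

(A₂/A₁)^0.3 = 1.33, so A₂/A₁ = 1.33^(1/0.3) = 1.33^3.333
ln(A₂/A₁) = ln 1.33 / 0.3 = 0.2852 / 0.3 = 0.9506
A₂/A₁ = e^0.9506 ≈ 2.587

2.59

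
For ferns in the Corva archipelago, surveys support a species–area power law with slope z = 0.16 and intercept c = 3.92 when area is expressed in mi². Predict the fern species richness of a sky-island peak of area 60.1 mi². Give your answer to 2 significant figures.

7.5

S = 3.92 × 60.1^0.16
ln S = ln 3.92 + 0.16 × ln 60.1 = 1.3661 + 0.16 × 4.0960 = 2.0215
S = e^2.0215 ≈ 7.549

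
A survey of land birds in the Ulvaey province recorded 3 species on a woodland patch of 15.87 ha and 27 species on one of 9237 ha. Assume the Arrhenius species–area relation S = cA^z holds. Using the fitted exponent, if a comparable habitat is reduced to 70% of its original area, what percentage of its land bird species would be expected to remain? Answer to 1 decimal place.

z = ln(27/3) / ln(9237/15.87) = 2.1972 / 6.3665 = 0.3451
S_new/S_old = (A_new/A_old)^z = 0.7^0.3451 = exp(0.3451 × -0.3567) = 0.8842

88.4%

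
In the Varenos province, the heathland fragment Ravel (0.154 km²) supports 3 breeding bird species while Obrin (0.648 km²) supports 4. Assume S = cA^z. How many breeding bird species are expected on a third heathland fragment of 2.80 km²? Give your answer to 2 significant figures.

5.4

z = ln(4/3) / ln(0.648/0.154) = 0.2877 / 1.4369 = 0.2002
c = 3 / 0.154^0.2002 = 3 / 0.6876 = 4.363
S₃ = 4.363 × 2.8^0.2002 = 4.363 × 1.229 ≈ 5.362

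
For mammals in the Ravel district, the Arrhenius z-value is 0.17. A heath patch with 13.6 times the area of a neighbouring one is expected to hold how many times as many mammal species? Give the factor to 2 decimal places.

1.56

S₂/S₁ = (A₂/A₁)^z = 13.6^0.17
ln(S₂/S₁) = 0.17 × ln 13.6 = 0.17 × 2.6101 = 0.4437
S₂/S₁ = e^0.4437 ≈ 1.558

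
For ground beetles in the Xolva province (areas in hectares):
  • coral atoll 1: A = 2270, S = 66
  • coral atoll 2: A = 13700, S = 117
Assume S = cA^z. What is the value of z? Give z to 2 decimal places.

0.32

Taking logs: ln S = ln c + z ln A, so z = (ln S₂ − ln S₁)/(ln A₂ − ln A₁).
z = ln(117/66) / ln(13700/2270) = ln(1.773) / ln(6.035) = 0.5725 / 1.7976 = 0.3185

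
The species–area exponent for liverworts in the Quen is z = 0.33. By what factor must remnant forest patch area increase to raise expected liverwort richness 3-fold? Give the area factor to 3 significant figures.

(A₂/A₁)^0.33 = 3, so A₂/A₁ = 3^(1/0.33) = 3^3.03
ln(A₂/A₁) = ln 3 / 0.33 = 1.0986 / 0.33 = 3.3291
A₂/A₁ = e^3.3291 ≈ 27.91

27.9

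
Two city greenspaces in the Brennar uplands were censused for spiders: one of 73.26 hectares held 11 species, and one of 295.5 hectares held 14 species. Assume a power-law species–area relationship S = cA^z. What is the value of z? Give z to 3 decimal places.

0.173

Taking logs: ln S = ln c + z ln A, so z = (ln S₂ − ln S₁)/(ln A₂ − ln A₁).
z = ln(14/11) / ln(295.5/73.26) = ln(1.273) / ln(4.034) = 0.2412 / 1.3947 = 0.1729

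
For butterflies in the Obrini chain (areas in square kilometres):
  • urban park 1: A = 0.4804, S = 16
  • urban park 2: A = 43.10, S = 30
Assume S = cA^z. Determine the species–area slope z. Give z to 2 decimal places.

0.14

Taking logs: ln S = ln c + z ln A, so z = (ln S₂ − ln S₁)/(ln A₂ − ln A₁).
z = ln(30/16) / ln(43.1/0.4804) = ln(1.875) / ln(89.72) = 0.6286 / 4.4967 = 0.1398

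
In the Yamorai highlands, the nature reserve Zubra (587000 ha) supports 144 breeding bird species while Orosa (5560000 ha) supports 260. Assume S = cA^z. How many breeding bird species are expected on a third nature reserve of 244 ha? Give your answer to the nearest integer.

19

z = ln(260/144) / ln(5560000/587000) = 0.5909 / 2.2483 = 0.2628
c = 144 / 587000^0.2628 = 144 / 32.81 = 4.389
S₃ = 4.389 × 244^0.2628 = 4.389 × 4.24 ≈ 18.61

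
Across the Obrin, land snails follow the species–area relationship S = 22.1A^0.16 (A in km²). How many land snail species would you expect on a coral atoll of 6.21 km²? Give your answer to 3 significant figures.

S = 22.1 × 6.21^0.16
ln S = ln 22.1 + 0.16 × ln 6.21 = 3.0956 + 0.16 × 1.8262 = 3.3878
S = e^3.3878 ≈ 29.6

29.6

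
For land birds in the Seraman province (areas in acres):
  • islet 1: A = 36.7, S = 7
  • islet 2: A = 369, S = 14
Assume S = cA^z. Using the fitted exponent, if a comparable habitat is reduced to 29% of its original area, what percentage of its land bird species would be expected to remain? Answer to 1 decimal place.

z = ln(14/7) / ln(369/36.7) = 0.6931 / 2.3080 = 0.3003
S_new/S_old = (A_new/A_old)^z = 0.29^0.3003 = exp(0.3003 × -1.2379) = 0.6895

69.0%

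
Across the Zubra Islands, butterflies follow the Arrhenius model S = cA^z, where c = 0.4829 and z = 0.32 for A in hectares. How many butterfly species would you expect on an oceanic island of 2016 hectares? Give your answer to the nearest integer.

6 species

S = 0.4829 × 2016^0.32
ln S = ln 0.4829 + 0.32 × ln 2016 = -0.7279 + 0.32 × 7.6089 = 1.7069
S = e^1.7069 ≈ 5.512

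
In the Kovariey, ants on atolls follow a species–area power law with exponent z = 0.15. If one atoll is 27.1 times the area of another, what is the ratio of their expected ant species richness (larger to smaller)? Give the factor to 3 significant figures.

S₂/S₁ = (A₂/A₁)^z = 27.1^0.15
ln(S₂/S₁) = 0.15 × ln 27.1 = 0.15 × 3.2995 = 0.4949
S₂/S₁ = e^0.4949 ≈ 1.64

1.64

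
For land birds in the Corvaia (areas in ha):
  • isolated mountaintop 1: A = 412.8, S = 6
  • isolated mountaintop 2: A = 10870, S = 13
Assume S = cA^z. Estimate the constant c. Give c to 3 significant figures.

z = ln(S₂/S₁) / ln(A₂/A₁) = ln(13/6) / ln(10870/412.8) = 0.7732 / 3.2708 = 0.2364
c = S₁ / A₁^z = 6 / 412.8^0.2364 = 6 / 4.153 = 1.445

1.44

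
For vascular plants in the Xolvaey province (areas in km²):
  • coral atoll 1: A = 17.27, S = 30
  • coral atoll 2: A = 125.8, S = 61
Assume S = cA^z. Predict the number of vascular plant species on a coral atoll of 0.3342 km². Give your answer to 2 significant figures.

z = ln(61/30) / ln(125.8/17.27) = 0.7097 / 1.9857 = 0.3574
c = 30 / 17.27^0.3574 = 30 / 2.768 = 10.84
S₃ = 10.84 × 0.3342^0.3574 = 10.84 × 0.6759 ≈ 7.325

7.3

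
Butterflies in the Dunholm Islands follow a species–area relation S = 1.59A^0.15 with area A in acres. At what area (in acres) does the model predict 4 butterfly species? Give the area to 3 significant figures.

469 acres

4 = 1.59 × A^0.15  ⇒  A^0.15 = 4/1.59 = 2.516
ln A = ln(2.516) / 0.15 = 0.9226 / 0.15 = 6.1504
A = e^6.1504 ≈ 468.9 acres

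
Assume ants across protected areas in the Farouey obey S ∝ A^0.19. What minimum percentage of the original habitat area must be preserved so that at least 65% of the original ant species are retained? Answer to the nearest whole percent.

Need (A_new/A_old)^0.19 = 0.65, so A_new/A_old = 0.65^(1/0.19) = 0.65^5.263
ln(A_new/A_old) = ln 0.65 / 0.19 = -0.4308 / 0.19 = -2.2673
A_new/A_old = e^-2.2673 ≈ 0.1036

10%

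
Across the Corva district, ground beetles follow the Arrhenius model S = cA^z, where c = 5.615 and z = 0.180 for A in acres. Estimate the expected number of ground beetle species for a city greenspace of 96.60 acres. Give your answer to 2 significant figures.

13

S = 5.615 × 96.6^0.18
ln S = ln 5.615 + 0.18 × ln 96.6 = 1.7254 + 0.18 × 4.5706 = 2.5481
S = e^2.5481 ≈ 12.78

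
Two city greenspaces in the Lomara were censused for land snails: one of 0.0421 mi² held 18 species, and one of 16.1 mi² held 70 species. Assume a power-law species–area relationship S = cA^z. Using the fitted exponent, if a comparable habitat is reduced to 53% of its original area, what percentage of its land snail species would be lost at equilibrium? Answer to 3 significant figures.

z = ln(70/18) / ln(16.1/0.0421) = 1.3581 / 5.9465 = 0.2284
S_new/S_old = (A_new/A_old)^z = 0.53^0.2284 = exp(0.2284 × -0.6349) = 0.865
Fraction lost = 1 − 0.865 = 0.135

13.5%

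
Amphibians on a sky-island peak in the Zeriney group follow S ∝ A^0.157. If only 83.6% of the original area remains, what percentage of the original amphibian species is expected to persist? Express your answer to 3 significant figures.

97.2%

S_new/S_old = (A_new/A_old)^z = 0.836^0.157
= exp(0.157 × ln 0.836) = exp(0.157 × -0.1791) = exp(-0.0281) ≈ 0.9723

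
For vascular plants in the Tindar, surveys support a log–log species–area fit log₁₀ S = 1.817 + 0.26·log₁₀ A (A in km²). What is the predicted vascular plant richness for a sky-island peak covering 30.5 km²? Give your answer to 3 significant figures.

160

S = 65.61 × 30.5^0.26 = 65.61 × 2.432 ≈ 159.6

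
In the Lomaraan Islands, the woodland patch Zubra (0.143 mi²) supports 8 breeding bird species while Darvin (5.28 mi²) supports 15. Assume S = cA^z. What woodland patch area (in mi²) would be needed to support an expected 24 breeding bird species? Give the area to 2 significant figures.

78 mi²

z = ln(15/8) / ln(5.28/0.143) = 0.6286 / 3.6088 = 0.1742
c = 8 / 0.143^0.1742 = 8 / 0.7126 = 11.23
A = (24/11.23)^(1/0.1742) ⇒ ln A = ln(2.138)/0.1742 = 4.3622
A = e^4.3622 ≈ 78.43 mi²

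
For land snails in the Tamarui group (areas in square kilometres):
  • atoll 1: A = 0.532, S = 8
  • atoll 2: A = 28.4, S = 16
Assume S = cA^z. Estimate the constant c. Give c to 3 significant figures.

z = ln(S₂/S₁) / ln(A₂/A₁) = ln(16/8) / ln(28.4/0.532) = 0.6931 / 3.9775 = 0.1743
c = S₁ / A₁^z = 8 / 0.532^0.1743 = 8 / 0.8959 = 8.93

8.93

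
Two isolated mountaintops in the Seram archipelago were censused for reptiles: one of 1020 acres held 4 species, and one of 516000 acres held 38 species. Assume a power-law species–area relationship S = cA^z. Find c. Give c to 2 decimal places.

0.33

z = ln(S₂/S₁) / ln(A₂/A₁) = ln(38/4) / ln(516000/1020) = 2.2513 / 6.2263 = 0.3616
c = S₁ / A₁^z = 4 / 1020^0.3616 = 4 / 12.24 = 0.3268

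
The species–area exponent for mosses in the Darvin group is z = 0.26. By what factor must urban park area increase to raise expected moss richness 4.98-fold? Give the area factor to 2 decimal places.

(A₂/A₁)^0.26 = 4.98, so A₂/A₁ = 4.98^(1/0.26) = 4.98^3.846
ln(A₂/A₁) = ln 4.98 / 0.26 = 1.6054 / 0.26 = 6.1747
A₂/A₁ = e^6.1747 ≈ 480.5

480.45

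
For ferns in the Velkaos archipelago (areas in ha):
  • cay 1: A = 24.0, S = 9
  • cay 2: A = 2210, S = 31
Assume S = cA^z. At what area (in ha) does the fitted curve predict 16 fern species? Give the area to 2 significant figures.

200 ha

z = ln(31/9) / ln(2210/24) = 1.2368 / 4.5227 = 0.2735
c = 9 / 24^0.2735 = 9 / 2.385 = 3.774
A = (16/3.774)^(1/0.2735) ⇒ ln A = ln(4.239)/0.2735 = 5.2821
A = e^5.2821 ≈ 196.8 ha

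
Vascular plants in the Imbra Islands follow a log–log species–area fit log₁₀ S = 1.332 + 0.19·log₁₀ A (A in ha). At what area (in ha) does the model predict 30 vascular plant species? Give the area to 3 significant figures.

30 = 21.48 × A^0.19  ⇒  A^0.19 = 30/21.48 = 1.397
ln A = ln(1.397) / 0.19 = 0.3342 / 0.19 = 1.7587
A = e^1.7587 ≈ 5.805 ha

5.80 ha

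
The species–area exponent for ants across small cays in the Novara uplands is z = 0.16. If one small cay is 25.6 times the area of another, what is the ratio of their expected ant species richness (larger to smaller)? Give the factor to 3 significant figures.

S₂/S₁ = (A₂/A₁)^z = 25.6^0.16
ln(S₂/S₁) = 0.16 × ln 25.6 = 0.16 × 3.2426 = 0.5188
S₂/S₁ = e^0.5188 ≈ 1.68

1.68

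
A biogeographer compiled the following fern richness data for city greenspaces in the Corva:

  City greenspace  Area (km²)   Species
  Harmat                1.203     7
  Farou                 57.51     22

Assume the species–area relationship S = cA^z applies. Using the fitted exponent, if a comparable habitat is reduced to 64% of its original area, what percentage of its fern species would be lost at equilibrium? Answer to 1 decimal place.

z = ln(22/7) / ln(57.51/1.203) = 1.1451 / 3.8671 = 0.2961
S_new/S_old = (A_new/A_old)^z = 0.64^0.2961 = exp(0.2961 × -0.4463) = 0.8762
Fraction lost = 1 − 0.8762 = 0.1238

12.4%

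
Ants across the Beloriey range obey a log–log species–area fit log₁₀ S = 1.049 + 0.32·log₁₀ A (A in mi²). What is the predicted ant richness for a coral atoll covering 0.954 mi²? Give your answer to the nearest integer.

S = 11.19 × 0.954^0.32
ln S = ln 11.19 + 0.32 × ln 0.954 = 2.4154 + 0.32 × -0.0471 = 2.4003
S = e^2.4003 ≈ 11.03

11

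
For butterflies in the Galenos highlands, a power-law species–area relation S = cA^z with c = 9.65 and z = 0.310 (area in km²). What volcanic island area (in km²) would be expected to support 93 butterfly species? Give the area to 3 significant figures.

1490 km²

93 = 9.65 × A^0.31  ⇒  A^0.31 = 93/9.65 = 9.637
ln A = ln(9.637) / 0.31 = 2.2656 / 0.31 = 7.3085
A = e^7.3085 ≈ 1493 km²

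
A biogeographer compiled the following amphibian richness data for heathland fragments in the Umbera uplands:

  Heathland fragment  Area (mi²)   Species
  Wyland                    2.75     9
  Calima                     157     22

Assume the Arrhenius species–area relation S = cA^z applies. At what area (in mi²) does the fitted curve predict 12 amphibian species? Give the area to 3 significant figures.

10.1 mi²

z = ln(22/9) / ln(157/2.75) = 0.8938 / 4.0446 = 0.2210
c = 9 / 2.75^0.2210 = 9 / 1.251 = 7.197
A = (12/7.197)^(1/0.2210) ⇒ ln A = ln(1.667)/0.2210 = 2.3134
A = e^2.3134 ≈ 10.11 mi²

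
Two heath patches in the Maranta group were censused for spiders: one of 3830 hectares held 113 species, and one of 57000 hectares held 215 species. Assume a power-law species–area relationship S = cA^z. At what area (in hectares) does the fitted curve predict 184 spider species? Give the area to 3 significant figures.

z = ln(215/113) / ln(57000/3830) = 0.6433 / 2.7002 = 0.2382
c = 113 / 3830^0.2382 = 113 / 7.138 = 15.83
A = (184/15.83)^(1/0.2382) ⇒ ln A = ln(11.62)/0.2382 = 10.2972
A = e^10.2972 ≈ 29650 hectares

29600 hectares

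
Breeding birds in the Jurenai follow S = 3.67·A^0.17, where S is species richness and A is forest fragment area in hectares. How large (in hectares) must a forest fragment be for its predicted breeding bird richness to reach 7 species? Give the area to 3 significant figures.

44.6 hectares

7 = 3.67 × A^0.17  ⇒  A^0.17 = 7/3.67 = 1.907
ln A = ln(1.907) / 0.17 = 0.6457 / 0.17 = 3.7983
A = e^3.7983 ≈ 44.63 hectares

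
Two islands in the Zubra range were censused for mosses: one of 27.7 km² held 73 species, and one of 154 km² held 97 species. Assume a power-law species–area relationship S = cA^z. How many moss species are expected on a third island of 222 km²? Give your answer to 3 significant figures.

103

z = ln(97/73) / ln(154/27.7) = 0.2843 / 1.7155 = 0.1657
c = 73 / 27.7^0.1657 = 73 / 1.734 = 42.1
S₃ = 42.1 × 222^0.1657 = 42.1 × 2.448 ≈ 103.1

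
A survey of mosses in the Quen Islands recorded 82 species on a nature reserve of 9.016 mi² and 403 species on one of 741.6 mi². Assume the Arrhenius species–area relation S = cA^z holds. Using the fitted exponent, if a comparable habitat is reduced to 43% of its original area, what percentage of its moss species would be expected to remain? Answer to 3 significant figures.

73.7%

z = ln(403/82) / ln(741.6/9.016) = 1.5922 / 4.4098 = 0.3611
S_new/S_old = (A_new/A_old)^z = 0.43^0.3611 = exp(0.3611 × -0.8440) = 0.7373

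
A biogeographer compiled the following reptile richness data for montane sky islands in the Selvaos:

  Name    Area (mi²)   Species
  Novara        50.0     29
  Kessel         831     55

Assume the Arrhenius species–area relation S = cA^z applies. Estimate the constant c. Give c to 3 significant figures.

11.9

z = ln(S₂/S₁) / ln(A₂/A₁) = ln(55/29) / ln(831/50) = 0.6400 / 2.8106 = 0.2277
c = S₁ / A₁^z = 29 / 50^0.2277 = 29 / 2.437 = 11.9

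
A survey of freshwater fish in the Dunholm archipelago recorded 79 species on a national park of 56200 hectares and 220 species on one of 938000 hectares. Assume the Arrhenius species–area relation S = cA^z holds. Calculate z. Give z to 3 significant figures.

Taking logs: ln S = ln c + z ln A, so z = (ln S₂ − ln S₁)/(ln A₂ − ln A₁).
z = ln(220/79) / ln(938000/56200) = ln(2.785) / ln(16.69) = 1.0242 / 2.8148 = 0.3639

0.364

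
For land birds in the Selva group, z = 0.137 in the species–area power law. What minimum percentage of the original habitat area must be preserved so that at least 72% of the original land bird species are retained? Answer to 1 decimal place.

9.1%

Need (A_new/A_old)^0.137 = 0.72, so A_new/A_old = 0.72^(1/0.137) = 0.72^7.299
ln(A_new/A_old) = ln 0.72 / 0.137 = -0.3285 / 0.137 = -2.3978
A_new/A_old = e^-2.3978 ≈ 0.09091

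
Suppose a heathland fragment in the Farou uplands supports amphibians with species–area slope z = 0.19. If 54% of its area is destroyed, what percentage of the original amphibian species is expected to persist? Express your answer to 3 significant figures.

86.3%

S_new/S_old = (A_new/A_old)^z = 0.46^0.19
= exp(0.19 × ln 0.46) = exp(0.19 × -0.7765) = exp(-0.1475) ≈ 0.8628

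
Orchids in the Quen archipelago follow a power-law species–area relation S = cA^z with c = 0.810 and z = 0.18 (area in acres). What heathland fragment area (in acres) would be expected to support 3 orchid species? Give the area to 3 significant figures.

3 = 0.81 × A^0.18  ⇒  A^0.18 = 3/0.81 = 3.704
ln A = ln(3.704) / 0.18 = 1.3093 / 0.18 = 7.2741
A = e^7.2741 ≈ 1442 acres

1440 acres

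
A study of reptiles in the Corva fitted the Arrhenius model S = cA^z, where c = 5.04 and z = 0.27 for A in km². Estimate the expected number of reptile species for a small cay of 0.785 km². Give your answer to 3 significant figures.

4.72

S = 5.04 × 0.785^0.27 = 5.04 × 0.9367 ≈ 4.721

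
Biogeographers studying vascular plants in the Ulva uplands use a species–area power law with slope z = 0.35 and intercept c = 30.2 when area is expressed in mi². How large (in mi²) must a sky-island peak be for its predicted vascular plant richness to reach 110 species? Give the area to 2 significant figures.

40 mi²

110 = 30.2 × A^0.35  ⇒  A^0.35 = 110/30.2 = 3.642
ln A = ln(3.642) / 0.35 = 1.2926 / 0.35 = 3.6933
A = e^3.6933 ≈ 40.18 mi²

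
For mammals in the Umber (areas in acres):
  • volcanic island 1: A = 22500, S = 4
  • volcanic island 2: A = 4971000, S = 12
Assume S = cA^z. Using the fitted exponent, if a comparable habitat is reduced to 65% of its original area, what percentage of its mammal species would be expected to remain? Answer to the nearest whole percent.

92%

z = ln(12/4) / ln(4971000/22500) = 1.0986 / 5.3979 = 0.2035
S_new/S_old = (A_new/A_old)^z = 0.65^0.2035 = exp(0.2035 × -0.4308) = 0.9161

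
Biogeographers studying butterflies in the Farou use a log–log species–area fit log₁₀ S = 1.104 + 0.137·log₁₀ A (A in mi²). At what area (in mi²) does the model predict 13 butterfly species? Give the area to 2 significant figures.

13 = 12.71 × A^0.137  ⇒  A^0.137 = 13/12.71 = 1.023
ln A = ln(1.023) / 0.137 = 0.0229 / 0.137 = 0.1671
A = e^0.1671 ≈ 1.182 mi²

1.2 mi²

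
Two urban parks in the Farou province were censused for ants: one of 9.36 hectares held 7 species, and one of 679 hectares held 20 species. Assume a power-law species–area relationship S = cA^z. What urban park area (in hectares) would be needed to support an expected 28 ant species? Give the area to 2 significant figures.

z = ln(20/7) / ln(679/9.36) = 1.0498 / 4.2842 = 0.2450
c = 7 / 9.36^0.2450 = 7 / 1.73 = 4.047
A = (28/4.047)^(1/0.2450) ⇒ ln A = ln(6.919)/0.2450 = 7.8937
A = e^7.8937 ≈ 2680 hectares

2700 hectares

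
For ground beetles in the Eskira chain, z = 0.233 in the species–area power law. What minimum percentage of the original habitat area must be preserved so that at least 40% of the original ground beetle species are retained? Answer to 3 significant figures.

Need (A_new/A_old)^0.233 = 0.4, so A_new/A_old = 0.4^(1/0.233) = 0.4^4.292
ln(A_new/A_old) = ln 0.4 / 0.233 = -0.9163 / 0.233 = -3.9326
A_new/A_old = e^-3.9326 ≈ 0.01959

1.96%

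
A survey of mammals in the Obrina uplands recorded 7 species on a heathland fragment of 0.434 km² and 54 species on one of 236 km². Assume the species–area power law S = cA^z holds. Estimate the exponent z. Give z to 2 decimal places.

Taking logs: ln S = ln c + z ln A, so z = (ln S₂ − ln S₁)/(ln A₂ − ln A₁).
z = ln(54/7) / ln(236/0.434) = ln(7.714) / ln(543.8) = 2.0431 / 6.2985 = 0.3244

0.32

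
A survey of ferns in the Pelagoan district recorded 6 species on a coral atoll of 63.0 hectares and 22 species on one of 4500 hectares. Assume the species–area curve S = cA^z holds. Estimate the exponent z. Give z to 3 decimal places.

0.304

Taking logs: ln S = ln c + z ln A, so z = (ln S₂ − ln S₁)/(ln A₂ − ln A₁).
z = ln(22/6) / ln(4500/63) = ln(3.667) / ln(71.43) = 1.2993 / 4.2687 = 0.3044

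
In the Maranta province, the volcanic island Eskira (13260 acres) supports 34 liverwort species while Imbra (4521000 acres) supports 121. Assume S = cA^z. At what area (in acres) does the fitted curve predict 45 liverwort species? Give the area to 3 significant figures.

z = ln(121/34) / ln(4521000/13260) = 1.2694 / 5.8317 = 0.2177
c = 34 / 13260^0.2177 = 34 / 7.895 = 4.306
A = (45/4.306)^(1/0.2177) ⇒ ln A = ln(10.45)/0.2177 = 10.7802
A = e^10.7802 ≈ 48060 acres

48100 acres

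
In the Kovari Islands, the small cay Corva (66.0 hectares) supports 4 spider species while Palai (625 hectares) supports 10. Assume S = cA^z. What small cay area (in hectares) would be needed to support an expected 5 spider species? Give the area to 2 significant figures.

110 hectares

z = ln(10/4) / ln(625/66) = 0.9163 / 2.2481 = 0.4076
c = 4 / 66^0.4076 = 4 / 5.516 = 0.7252
A = (5/0.7252)^(1/0.4076) ⇒ ln A = ln(6.895)/0.4076 = 4.7371
A = e^4.7371 ≈ 114.1 hectares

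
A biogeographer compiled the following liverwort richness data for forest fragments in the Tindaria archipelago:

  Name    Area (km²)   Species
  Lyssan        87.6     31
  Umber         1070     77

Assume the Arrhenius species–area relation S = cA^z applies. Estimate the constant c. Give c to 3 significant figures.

6.10

z = ln(S₂/S₁) / ln(A₂/A₁) = ln(77/31) / ln(1070/87.6) = 0.9098 / 2.5026 = 0.3635
c = S₁ / A₁^z = 31 / 87.6^0.3635 = 31 / 5.084 = 6.098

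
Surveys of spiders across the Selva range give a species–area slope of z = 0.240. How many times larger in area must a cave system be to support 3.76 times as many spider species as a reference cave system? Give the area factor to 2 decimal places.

(A₂/A₁)^0.24 = 3.76, so A₂/A₁ = 3.76^(1/0.24) = 3.76^4.167
ln(A₂/A₁) = ln 3.76 / 0.24 = 1.3244 / 0.24 = 5.5184
A₂/A₁ = e^5.5184 ≈ 249.2

249.24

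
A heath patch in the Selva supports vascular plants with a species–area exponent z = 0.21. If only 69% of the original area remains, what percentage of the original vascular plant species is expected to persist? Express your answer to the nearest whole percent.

93%

S_new/S_old = (A_new/A_old)^z = 0.69^0.21
= exp(0.21 × ln 0.69) = exp(0.21 × -0.3711) = exp(-0.0779) ≈ 0.925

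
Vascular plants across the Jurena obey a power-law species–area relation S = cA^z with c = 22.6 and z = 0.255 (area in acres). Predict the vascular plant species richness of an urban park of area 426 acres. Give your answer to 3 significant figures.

S = 22.6 × 426^0.255
ln S = ln 22.6 + 0.255 × ln 426 = 3.1179 + 0.255 × 6.0544 = 4.6618
S = e^4.6618 ≈ 105.8

106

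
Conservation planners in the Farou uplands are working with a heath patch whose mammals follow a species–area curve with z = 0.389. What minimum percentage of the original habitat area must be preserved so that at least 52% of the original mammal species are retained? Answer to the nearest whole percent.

19%

Need (A_new/A_old)^0.389 = 0.52, so A_new/A_old = 0.52^(1/0.389) = 0.52^2.571
ln(A_new/A_old) = ln 0.52 / 0.389 = -0.6539 / 0.389 = -1.6810
A_new/A_old = e^-1.6810 ≈ 0.1862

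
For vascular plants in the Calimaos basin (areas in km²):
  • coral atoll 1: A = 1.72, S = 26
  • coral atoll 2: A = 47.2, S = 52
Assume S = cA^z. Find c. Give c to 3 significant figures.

z = ln(S₂/S₁) / ln(A₂/A₁) = ln(52/26) / ln(47.2/1.72) = 0.6931 / 3.3121 = 0.2093
c = S₁ / A₁^z = 26 / 1.72^0.2093 = 26 / 1.12 = 23.21

23.2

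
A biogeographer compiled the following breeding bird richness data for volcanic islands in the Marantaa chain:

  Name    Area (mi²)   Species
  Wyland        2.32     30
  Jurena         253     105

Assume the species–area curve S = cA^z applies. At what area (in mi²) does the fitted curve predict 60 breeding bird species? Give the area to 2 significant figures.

31 mi²

z = ln(105/30) / ln(253/2.32) = 1.2528 / 4.6918 = 0.2670
c = 30 / 2.32^0.2670 = 30 / 1.252 = 23.96
A = (60/23.96)^(1/0.2670) ⇒ ln A = ln(2.504)/0.2670 = 3.4375
A = e^3.4375 ≈ 31.11 mi²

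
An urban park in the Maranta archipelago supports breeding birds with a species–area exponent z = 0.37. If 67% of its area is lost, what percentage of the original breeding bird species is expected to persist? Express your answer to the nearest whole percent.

S_new/S_old = (A_new/A_old)^z = 0.33^0.37
= exp(0.37 × ln 0.33) = exp(0.37 × -1.1087) = exp(-0.4102) ≈ 0.6635

66%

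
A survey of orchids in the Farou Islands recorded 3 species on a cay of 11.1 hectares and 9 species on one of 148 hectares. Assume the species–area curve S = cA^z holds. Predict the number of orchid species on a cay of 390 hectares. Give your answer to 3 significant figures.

13.6

z = ln(9/3) / ln(148/11.1) = 1.0986 / 2.5903 = 0.4241
c = 3 / 11.1^0.4241 = 3 / 2.776 = 1.081
S₃ = 1.081 × 390^0.4241 = 1.081 × 12.56 ≈ 13.57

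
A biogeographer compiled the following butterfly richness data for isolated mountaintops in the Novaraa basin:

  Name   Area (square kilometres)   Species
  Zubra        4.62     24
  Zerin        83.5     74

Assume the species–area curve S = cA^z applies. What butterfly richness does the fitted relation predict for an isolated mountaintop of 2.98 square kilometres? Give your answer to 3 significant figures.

z = ln(74/24) / ln(83.5/4.62) = 1.1260 / 2.8945 = 0.3890
c = 24 / 4.62^0.3890 = 24 / 1.814 = 13.23
S₃ = 13.23 × 2.98^0.3890 = 13.23 × 1.529 ≈ 20.24

20.2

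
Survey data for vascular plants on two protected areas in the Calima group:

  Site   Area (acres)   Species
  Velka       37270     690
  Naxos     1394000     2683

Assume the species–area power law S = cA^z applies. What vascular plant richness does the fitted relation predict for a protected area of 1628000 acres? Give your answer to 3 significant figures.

z = ln(2683/690) / ln(1394000/37270) = 1.3580 / 3.6217 = 0.3750
c = 690 / 37270^0.3750 = 690 / 51.77 = 13.33
S₃ = 13.33 × 1628000^0.3750 = 13.33 × 213.4 ≈ 2844

2840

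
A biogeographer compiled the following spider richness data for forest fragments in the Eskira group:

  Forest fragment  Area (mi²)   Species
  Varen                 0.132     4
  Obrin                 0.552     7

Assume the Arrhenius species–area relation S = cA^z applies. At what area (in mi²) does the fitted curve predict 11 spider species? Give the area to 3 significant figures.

1.75 mi²

z = ln(7/4) / ln(0.552/0.132) = 0.5596 / 1.4307 = 0.3911
c = 4 / 0.132^0.3911 = 4 / 0.4529 = 8.832
A = (11/8.832)^(1/0.3911) ⇒ ln A = ln(1.246)/0.3911 = 0.5614
A = e^0.5614 ≈ 1.753 mi²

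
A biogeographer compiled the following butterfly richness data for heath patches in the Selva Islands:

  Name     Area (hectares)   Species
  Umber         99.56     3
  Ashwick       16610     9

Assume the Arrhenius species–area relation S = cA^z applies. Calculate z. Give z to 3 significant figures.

Taking logs: ln S = ln c + z ln A, so z = (ln S₂ − ln S₁)/(ln A₂ − ln A₁).
z = ln(9/3) / ln(16610/99.56) = ln(3) / ln(166.8) = 1.0986 / 5.1170 = 0.2147

0.215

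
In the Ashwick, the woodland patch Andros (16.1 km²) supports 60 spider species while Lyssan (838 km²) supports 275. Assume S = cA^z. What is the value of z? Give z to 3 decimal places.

0.385

Taking logs: ln S = ln c + z ln A, so z = (ln S₂ − ln S₁)/(ln A₂ − ln A₁).
z = ln(275/60) / ln(838/16.1) = ln(4.583) / ln(52.05) = 1.5224 / 3.9522 = 0.3852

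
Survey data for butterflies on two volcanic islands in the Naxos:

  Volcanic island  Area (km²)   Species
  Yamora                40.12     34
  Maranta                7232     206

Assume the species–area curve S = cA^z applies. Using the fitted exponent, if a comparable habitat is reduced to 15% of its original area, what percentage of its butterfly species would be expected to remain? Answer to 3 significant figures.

51.8%

z = ln(206/34) / ln(7232/40.12) = 1.8015 / 5.1944 = 0.3468
S_new/S_old = (A_new/A_old)^z = 0.15^0.3468 = exp(0.3468 × -1.8971) = 0.5179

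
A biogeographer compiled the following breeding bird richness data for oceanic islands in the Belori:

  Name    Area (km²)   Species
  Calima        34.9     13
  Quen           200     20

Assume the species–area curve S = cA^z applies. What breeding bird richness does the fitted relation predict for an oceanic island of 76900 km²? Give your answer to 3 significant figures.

86.9

z = ln(20/13) / ln(200/34.9) = 0.4308 / 1.7458 = 0.2467
c = 13 / 34.9^0.2467 = 13 / 2.403 = 5.411
S₃ = 5.411 × 76900^0.2467 = 5.411 × 16.05 ≈ 86.87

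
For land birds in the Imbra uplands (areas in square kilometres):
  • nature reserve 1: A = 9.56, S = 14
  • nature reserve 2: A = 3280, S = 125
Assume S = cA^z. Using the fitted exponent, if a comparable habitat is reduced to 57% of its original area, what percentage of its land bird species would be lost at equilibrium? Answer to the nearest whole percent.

19%

z = ln(125/14) / ln(3280/9.56) = 2.1893 / 5.8380 = 0.3750
S_new/S_old = (A_new/A_old)^z = 0.57^0.3750 = exp(0.3750 × -0.5621) = 0.8099
Fraction lost = 1 − 0.8099 = 0.1901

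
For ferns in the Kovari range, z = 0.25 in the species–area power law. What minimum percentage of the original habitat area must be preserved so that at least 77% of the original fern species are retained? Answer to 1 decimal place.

35.2%

Need (A_new/A_old)^0.25 = 0.77, so A_new/A_old = 0.77^(1/0.25) = 0.77^4
ln(A_new/A_old) = ln 0.77 / 0.25 = -0.2614 / 0.25 = -1.0455
A_new/A_old = e^-1.0455 ≈ 0.3515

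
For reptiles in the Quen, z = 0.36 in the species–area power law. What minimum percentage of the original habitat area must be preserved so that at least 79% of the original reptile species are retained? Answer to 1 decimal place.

Need (A_new/A_old)^0.36 = 0.79, so A_new/A_old = 0.79^(1/0.36) = 0.79^2.778
ln(A_new/A_old) = ln 0.79 / 0.36 = -0.2357 / 0.36 = -0.6548
A_new/A_old = e^-0.6548 ≈ 0.5196

52.0%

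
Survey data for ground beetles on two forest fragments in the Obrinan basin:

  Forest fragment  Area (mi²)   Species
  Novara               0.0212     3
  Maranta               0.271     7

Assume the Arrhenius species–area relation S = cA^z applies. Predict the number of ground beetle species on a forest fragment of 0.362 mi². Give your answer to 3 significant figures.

z = ln(7/3) / ln(0.271/0.0212) = 0.8473 / 2.5481 = 0.3325
c = 3 / 0.0212^0.3325 = 3 / 0.2776 = 10.81
S₃ = 10.81 × 0.362^0.3325 = 10.81 × 0.7133 ≈ 7.707

7.71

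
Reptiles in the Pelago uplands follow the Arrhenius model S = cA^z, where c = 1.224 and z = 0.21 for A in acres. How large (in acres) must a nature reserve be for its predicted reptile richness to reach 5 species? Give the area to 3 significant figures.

5 = 1.224 × A^0.21  ⇒  A^0.21 = 5/1.224 = 4.085
ln A = ln(4.085) / 0.21 = 1.4073 / 0.21 = 6.7015
A = e^6.7015 ≈ 813.6 acres

814 acres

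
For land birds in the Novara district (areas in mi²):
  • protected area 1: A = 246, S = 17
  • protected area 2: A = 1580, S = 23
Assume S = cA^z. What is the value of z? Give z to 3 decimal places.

Taking logs: ln S = ln c + z ln A, so z = (ln S₂ − ln S₁)/(ln A₂ − ln A₁).
z = ln(23/17) / ln(1580/246) = ln(1.353) / ln(6.423) = 0.3023 / 1.8598 = 0.1625

0.163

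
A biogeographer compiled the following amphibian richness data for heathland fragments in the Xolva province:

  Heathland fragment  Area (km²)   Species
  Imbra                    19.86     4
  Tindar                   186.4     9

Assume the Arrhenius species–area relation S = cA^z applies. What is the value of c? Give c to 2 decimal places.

1.36

z = ln(S₂/S₁) / ln(A₂/A₁) = ln(9/4) / ln(186.4/19.86) = 0.8109 / 2.2392 = 0.3622
c = S₁ / A₁^z = 4 / 19.86^0.3622 = 4 / 2.952 = 1.355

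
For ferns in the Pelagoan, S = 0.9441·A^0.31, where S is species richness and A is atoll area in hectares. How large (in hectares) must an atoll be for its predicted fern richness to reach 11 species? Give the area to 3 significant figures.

11 = 0.9441 × A^0.31  ⇒  A^0.31 = 11/0.9441 = 11.65
ln A = ln(11.65) / 0.31 = 2.4554 / 0.31 = 7.9207
A = e^7.9207 ≈ 2754 hectares

2750 hectares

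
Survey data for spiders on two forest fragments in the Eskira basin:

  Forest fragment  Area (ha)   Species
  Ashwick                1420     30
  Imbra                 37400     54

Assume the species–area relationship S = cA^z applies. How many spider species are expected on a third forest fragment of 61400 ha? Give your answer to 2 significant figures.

z = ln(54/30) / ln(37400/1420) = 0.5878 / 3.2710 = 0.1797
c = 30 / 1420^0.1797 = 30 / 3.685 = 8.141
S₃ = 8.141 × 61400^0.1797 = 8.141 × 7.251 ≈ 59.03

59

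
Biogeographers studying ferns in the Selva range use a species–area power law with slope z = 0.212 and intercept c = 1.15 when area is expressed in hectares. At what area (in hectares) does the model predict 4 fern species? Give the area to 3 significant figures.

4 = 1.15 × A^0.212  ⇒  A^0.212 = 4/1.15 = 3.478
ln A = ln(3.478) / 0.212 = 1.2465 / 0.212 = 5.8799
A = e^5.8799 ≈ 357.8 hectares

358 hectares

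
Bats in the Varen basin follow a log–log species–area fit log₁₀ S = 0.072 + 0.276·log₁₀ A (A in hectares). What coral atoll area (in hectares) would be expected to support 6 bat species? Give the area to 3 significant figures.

6 = 1.18 × A^0.276  ⇒  A^0.276 = 6/1.18 = 5.083
ln A = ln(5.083) / 0.276 = 1.6260 / 0.276 = 5.8912
A = e^5.8912 ≈ 361.8 hectares

362 hectares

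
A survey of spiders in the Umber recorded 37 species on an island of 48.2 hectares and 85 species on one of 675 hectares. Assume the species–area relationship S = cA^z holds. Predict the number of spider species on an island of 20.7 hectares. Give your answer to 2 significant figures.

28

z = ln(85/37) / ln(675/48.2) = 0.8317 / 2.6394 = 0.3151
c = 37 / 48.2^0.3151 = 37 / 3.391 = 10.91
S₃ = 10.91 × 20.7^0.3151 = 10.91 × 2.598 ≈ 28.35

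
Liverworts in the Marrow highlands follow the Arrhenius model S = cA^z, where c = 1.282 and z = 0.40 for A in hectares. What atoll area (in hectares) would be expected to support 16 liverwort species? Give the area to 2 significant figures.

550 hectares

16 = 1.282 × A^0.4  ⇒  A^0.4 = 16/1.282 = 12.48
ln A = ln(12.48) / 0.4 = 2.5242 / 0.4 = 6.3104
A = e^6.3104 ≈ 550.3 hectares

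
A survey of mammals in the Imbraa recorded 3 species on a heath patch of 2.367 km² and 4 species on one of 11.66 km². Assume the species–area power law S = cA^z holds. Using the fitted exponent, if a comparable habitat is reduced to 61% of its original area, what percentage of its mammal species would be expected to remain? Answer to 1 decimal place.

z = ln(4/3) / ln(11.66/2.367) = 0.2877 / 1.5945 = 0.1804
S_new/S_old = (A_new/A_old)^z = 0.61^0.1804 = exp(0.1804 × -0.4943) = 0.9147

91.5%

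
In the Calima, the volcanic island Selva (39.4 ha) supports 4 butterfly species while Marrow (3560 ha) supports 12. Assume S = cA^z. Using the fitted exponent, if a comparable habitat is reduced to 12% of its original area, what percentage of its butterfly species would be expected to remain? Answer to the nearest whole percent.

z = ln(12/4) / ln(3560/39.4) = 1.0986 / 4.5038 = 0.2439
S_new/S_old = (A_new/A_old)^z = 0.12^0.2439 = exp(0.2439 × -2.1203) = 0.5962

60%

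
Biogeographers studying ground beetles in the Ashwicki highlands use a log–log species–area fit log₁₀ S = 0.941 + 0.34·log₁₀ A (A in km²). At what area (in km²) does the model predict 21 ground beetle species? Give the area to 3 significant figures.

21 = 8.73 × A^0.34  ⇒  A^0.34 = 21/8.73 = 2.406
ln A = ln(2.406) / 0.34 = 0.8778 / 0.34 = 2.5817
A = e^2.5817 ≈ 13.22 km²

13.2 km²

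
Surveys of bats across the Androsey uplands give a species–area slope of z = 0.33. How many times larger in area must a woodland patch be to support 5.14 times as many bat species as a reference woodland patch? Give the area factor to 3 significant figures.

143

(A₂/A₁)^0.33 = 5.14, so A₂/A₁ = 5.14^(1/0.33) = 5.14^3.03
ln(A₂/A₁) = ln 5.14 / 0.33 = 1.6371 / 0.33 = 4.9608
A₂/A₁ = e^4.9608 ≈ 142.7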